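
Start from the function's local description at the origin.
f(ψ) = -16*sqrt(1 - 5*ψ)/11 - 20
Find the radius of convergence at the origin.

Branch term (-16/11)*sqrt(1 - ψ/(1/5)): its argument vanishes at ψ = 1/5, a square-root branch point, modulus 1/5.
The radius of convergence is the smallest modulus among the singular points: 1/5.

The radius of convergence is 1/5.


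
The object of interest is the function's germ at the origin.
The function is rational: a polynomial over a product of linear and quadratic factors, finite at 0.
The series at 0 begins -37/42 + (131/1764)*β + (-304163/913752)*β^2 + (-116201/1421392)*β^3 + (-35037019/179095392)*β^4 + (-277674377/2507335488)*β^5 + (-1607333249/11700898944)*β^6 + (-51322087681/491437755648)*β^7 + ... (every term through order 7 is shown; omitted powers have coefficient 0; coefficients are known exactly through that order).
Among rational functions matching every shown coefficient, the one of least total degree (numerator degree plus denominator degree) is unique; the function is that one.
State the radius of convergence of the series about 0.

The radius of convergence is -5/14 + (1/14)*sqrt(417).

No rational of total degree below 4 reproduces all 8 coefficients; solving the [2/2] Pade equations on them gives f(β) = (-6*β**2/37 - 7*β/9 + 37/21)/(β**2 + 5*β/7 - 2), whose expansion matches every shown term.
Denominator factor (β**2 + 5*β/7 - 2): discriminant 417/49, real irrational roots -5/14 + (1/14)*sqrt(417) and -5/14 - (1/14)*sqrt(417); poles of order 1, moduli -5/14 + (1/14)*sqrt(417) and 5/14 + (1/14)*sqrt(417).
The radius of convergence is the smallest modulus among the singular points: -5/14 + (1/14)*sqrt(417).


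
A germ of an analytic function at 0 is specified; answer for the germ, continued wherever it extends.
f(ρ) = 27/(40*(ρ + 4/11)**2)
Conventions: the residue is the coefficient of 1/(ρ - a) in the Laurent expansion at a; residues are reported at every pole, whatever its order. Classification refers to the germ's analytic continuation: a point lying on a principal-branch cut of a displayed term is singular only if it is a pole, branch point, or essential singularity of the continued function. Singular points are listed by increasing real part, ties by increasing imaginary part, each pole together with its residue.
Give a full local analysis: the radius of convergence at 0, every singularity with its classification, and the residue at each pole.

Radius of convergence at 0: 4/11.
At -4/11: a pole of order 2; residue 0.

Denominator factor (ρ + 4/11)^2: pole of order 2 at -4/11, modulus 4/11.
The radius of convergence is the smallest modulus among the singular points: 4/11.
At the order-2 pole -4/11 set g(ρ) = (ρ - (-4/11))^2*f(ρ) = 27/40.
Order-2 pole: residue = g'(a); g'(-4/11) = 0, so the residue is 0.


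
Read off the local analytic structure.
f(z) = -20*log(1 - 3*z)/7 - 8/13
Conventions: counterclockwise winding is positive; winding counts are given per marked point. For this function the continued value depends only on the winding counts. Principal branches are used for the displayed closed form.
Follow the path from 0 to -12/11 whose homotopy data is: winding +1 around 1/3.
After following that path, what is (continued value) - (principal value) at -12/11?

Continued minus principal equals -(40/7)*pi*i.

The rational part is single-valued and drops out of the difference; each branch term changes only by its own monodromy.
(-20/7)*log(1 - z/(1/3)): each positive loop around 1/3 adds 2*pi*i to the log, so winding +1 contributes (-20/7)*(1)*2*pi*i = -(40/7)*pi*i.
Summing the contributions at z = -12/11 gives -(40/7)*pi*i.


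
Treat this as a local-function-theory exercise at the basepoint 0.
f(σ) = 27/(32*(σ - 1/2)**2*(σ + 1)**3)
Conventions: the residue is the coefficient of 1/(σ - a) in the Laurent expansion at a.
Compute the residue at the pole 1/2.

The residue is -1/2.

At the order-2 pole 1/2 set g(σ) = (σ - (1/2))^2*f(σ) = 27/(32*(σ + 1)**3).
Order-2 pole: residue = g'(a); g'(1/2) = -1/2, so the residue is -1/2.


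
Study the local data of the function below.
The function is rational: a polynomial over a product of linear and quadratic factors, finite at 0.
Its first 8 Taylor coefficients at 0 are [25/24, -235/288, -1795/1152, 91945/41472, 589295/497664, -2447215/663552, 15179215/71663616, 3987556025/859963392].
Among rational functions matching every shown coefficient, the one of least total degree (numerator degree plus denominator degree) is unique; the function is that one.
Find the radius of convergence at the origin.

No rational of total degree below 6 reproduces all 8 coefficients; solving the [1/5] Pade equations on them gives f(z) = (15*z/16 - 25/12)/((z - 2)*(z**2 + 5*z/12 + 1)**2), whose expansion matches every shown term.
Denominator factor (z - 2): pole of order 1 at 2, modulus 2.
Denominator factor (z**2 + 5*z/12 + 1)^2: discriminant -551/144, complex-conjugate roots (-5/24) + ((1/24)*sqrt(551))*i and (-5/24) - ((1/24)*sqrt(551))*i; poles of order 2, moduli 1 and 1.
The radius of convergence is the smallest modulus among the singular points: 1.

The radius of convergence is 1.


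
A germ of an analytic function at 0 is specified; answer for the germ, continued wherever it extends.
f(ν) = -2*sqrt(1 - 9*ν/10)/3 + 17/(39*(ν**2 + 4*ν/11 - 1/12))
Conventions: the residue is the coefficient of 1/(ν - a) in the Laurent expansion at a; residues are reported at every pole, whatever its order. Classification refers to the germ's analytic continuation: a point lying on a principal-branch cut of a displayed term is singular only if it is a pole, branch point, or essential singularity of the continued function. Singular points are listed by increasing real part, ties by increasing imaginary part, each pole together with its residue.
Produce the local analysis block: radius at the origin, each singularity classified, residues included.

Radius of convergence at 0: -2/11 + (13/66)*sqrt(3).
At -2/11 - (13/66)*sqrt(3): a pole of order 1; residue -(187/507)*sqrt(3).
At -2/11 + (13/66)*sqrt(3): a pole of order 1; residue (187/507)*sqrt(3).
At 10/9: an algebraic (square-root) branch point.

Denominator factor (ν**2 + 4*ν/11 - 1/12): discriminant 169/363, real irrational roots -2/11 + (13/66)*sqrt(3) and -2/11 - (13/66)*sqrt(3); poles of order 1, moduli -2/11 + (13/66)*sqrt(3) and 2/11 + (13/66)*sqrt(3).
Branch term (-2/3)*sqrt(1 - ν/(10/9)): its argument vanishes at ν = 10/9, a square-root branch point, modulus 10/9.
The radius of convergence is the smallest modulus among the singular points: -2/11 + (13/66)*sqrt(3).
The branch term is analytic at -2/11 - (13/66)*sqrt(3) and contributes nothing to the residue; only the rational part matters.
The factor ν**2 + 4*ν/11 - 1/12 splits as (ν - a)(ν - a') with a = -2/11 - (13/66)*sqrt(3), a' = -2/11 + (13/66)*sqrt(3). At the order-1 pole a set g(ν) = (ν - a)*(rational part) = [17/39] / (ν - a').
Simple pole: residue = g(a) at a = -2/11 - (13/66)*sqrt(3), which is -(187/507)*sqrt(3).
The branch term is analytic at -2/11 + (13/66)*sqrt(3) and contributes nothing to the residue; only the rational part matters.
The factor ν**2 + 4*ν/11 - 1/12 splits as (ν - a)(ν - a') with a = -2/11 + (13/66)*sqrt(3), a' = -2/11 - (13/66)*sqrt(3). At the order-1 pole a set g(ν) = (ν - a)*(rational part) = [17/39] / (ν - a').
Simple pole: residue = g(a) at a = -2/11 + (13/66)*sqrt(3), which is (187/507)*sqrt(3).
List the singular points by increasing real part (a conjugate pair: the negative imaginary part first).


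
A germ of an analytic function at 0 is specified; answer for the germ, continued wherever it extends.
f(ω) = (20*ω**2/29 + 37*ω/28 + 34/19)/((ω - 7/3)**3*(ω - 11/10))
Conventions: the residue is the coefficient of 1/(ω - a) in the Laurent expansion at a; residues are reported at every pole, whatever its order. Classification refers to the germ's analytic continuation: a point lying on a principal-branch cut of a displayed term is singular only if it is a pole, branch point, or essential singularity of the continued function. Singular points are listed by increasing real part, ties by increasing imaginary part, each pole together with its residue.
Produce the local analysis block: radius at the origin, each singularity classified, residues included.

Radius of convergence at 0: 11/10.
At 11/10: a pole of order 1; residue -424629675/195368621.
At 7/3: a pole of order 3; residue 424629675/195368621.

Denominator factor (ω - 7/3)^3: pole of order 3 at 7/3, modulus 7/3.
Denominator factor (ω - 11/10): pole of order 1 at 11/10, modulus 11/10.
The radius of convergence is the smallest modulus among the singular points: 11/10.
At the order-1 pole 11/10 set g(ω) = (ω - (11/10))*f(ω) = (20*ω**2/29 + 37*ω/28 + 34/19)/(ω - 7/3)**3.
Simple pole: residue = g(a) at a = 11/10, which is -424629675/195368621.
At the order-3 pole 7/3 set g(ω) = (ω - (7/3))^3*f(ω) = (20*ω**2/29 + 37*ω/28 + 34/19)/(ω - 11/10).
Order-3 pole: residue = g''(a)/2; g''(7/3) = 849259350/195368621, so the residue is 424629675/195368621.
List the singular points by increasing real part (a conjugate pair: the negative imaginary part first).


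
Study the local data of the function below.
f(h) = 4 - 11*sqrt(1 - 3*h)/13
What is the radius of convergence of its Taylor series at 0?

Branch term (-11/13)*sqrt(1 - h/(1/3)): its argument vanishes at h = 1/3, a square-root branch point, modulus 1/3.
The radius of convergence is the smallest modulus among the singular points: 1/3.

The radius of convergence is 1/3.


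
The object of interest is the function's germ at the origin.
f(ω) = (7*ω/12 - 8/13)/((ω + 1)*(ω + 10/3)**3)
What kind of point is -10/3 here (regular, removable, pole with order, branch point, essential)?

The point is a pole of order 3.

The denominator factor ω + 10/3 vanishes at -10/3 and appears to the power 3; the numerator there equals -599/234, nonzero, and no other factor vanishes.
Hence a pole whose order is the multiplicity, 3.


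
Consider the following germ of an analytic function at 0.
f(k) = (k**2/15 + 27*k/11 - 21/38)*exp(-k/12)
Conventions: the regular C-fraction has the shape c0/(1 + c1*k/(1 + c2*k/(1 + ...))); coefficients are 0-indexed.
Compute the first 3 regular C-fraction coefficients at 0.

The regular C-fraction coefficients are [-21/38, 4181/924, -57549279/12877480].

Taylor coefficients (expand at 0): a_0 = -21/38, a_1 = 4181/1672, a_2 = -28049/200640.
c0 = a_0 = -21/38. Peel one level at a time: if S = 1 + c*k/S' with S'(0) = 1, then c is the k-coefficient of S and S' = c*k/(S - 1).
S_1 = c0/f = 1 + (4181/924)*k + (19183093/948640)*k^2 + ...; c1 = 4181/924.
S_2 = c1*k/(S_1 - 1) = 1 + (-57549279/12877480)*k + ...; c2 = -57549279/12877480.


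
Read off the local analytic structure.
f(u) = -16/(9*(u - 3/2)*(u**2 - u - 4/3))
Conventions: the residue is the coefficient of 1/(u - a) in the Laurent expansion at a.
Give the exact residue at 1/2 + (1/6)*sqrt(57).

The residue is -32/21 - (64/399)*sqrt(57).

The factor u**2 - u - 4/3 splits as (u - a)(u - a') with a = 1/2 + (1/6)*sqrt(57), a' = 1/2 - (1/6)*sqrt(57). At the order-1 pole a set g(u) = (u - a)*f(u) = [-16/(9*(u - 3/2))] / (u - a').
Simple pole: residue = g(a) at a = 1/2 + (1/6)*sqrt(57), which is -32/21 - (64/399)*sqrt(57).


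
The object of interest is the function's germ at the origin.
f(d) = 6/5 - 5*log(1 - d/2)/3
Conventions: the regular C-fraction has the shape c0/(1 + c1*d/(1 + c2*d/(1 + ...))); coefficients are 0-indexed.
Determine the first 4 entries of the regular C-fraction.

The regular C-fraction coefficients are [6/5, -25/36, 4/9, 3/64].

Taylor coefficients (expand at 0): a_0 = 6/5, a_1 = 5/6, a_2 = 5/24, a_3 = 5/72.
c0 = a_0 = 6/5. Peel one level at a time: if S = 1 + c*d/S' with S'(0) = 1, then c is the d-coefficient of S and S' = c*d/(S - 1).
S_1 = c0/f = 1 + (-25/36)*d + (25/81)*d^2 + ...; c1 = -25/36.
S_2 = c1*d/(S_1 - 1) = 1 + (4/9)*d + (-1/48)*d^2 + ...; c2 = 4/9.
S_3 = c2*d/(S_2 - 1) = 1 + (3/64)*d + ...; c3 = 3/64.


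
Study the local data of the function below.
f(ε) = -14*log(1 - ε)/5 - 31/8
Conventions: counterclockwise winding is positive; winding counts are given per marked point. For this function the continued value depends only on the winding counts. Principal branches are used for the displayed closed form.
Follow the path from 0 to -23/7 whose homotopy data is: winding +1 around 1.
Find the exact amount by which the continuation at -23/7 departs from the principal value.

The rational part is single-valued and drops out of the difference; each branch term changes only by its own monodromy.
(-14/5)*log(1 - ε/(1)): each positive loop around 1 adds 2*pi*i to the log, so winding +1 contributes (-14/5)*(1)*2*pi*i = -(28/5)*pi*i.
Summing the contributions at ε = -23/7 gives -(28/5)*pi*i.

Continued minus principal equals -(28/5)*pi*i.


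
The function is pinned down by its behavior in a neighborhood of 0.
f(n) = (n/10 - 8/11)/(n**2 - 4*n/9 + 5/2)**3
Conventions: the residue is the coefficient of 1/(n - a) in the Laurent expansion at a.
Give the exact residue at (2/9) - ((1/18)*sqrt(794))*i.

The factor n**2 - 4*n/9 + 5/2 splits as (n - a)(n - a') with a = (2/9) - ((1/18)*sqrt(794))*i, a' = (2/9) + ((1/18)*sqrt(794))*i. At the order-3 pole a set g(n) = (n - a)^3*f(n) = [n/10 - 8/11] / (n - a')^3.
Order-3 pole: residue = g''(a)/2; g''((2/9) - ((1/18)*sqrt(794))*i) = -((6869367/6882785030)*sqrt(794))*i, so the residue is -((6869367/13765570060)*sqrt(794))*i.

The residue is -((6869367/13765570060)*sqrt(794))*i.


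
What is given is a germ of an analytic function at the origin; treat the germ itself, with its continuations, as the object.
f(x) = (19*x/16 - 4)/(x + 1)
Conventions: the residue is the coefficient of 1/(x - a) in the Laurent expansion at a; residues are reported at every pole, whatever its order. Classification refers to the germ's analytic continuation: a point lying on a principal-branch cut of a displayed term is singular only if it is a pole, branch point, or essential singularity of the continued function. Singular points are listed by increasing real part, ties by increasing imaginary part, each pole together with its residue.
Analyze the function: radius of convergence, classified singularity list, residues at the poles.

Denominator factor (x + 1): pole of order 1 at -1, modulus 1.
The radius of convergence is the smallest modulus among the singular points: 1.
At the order-1 pole -1 set g(x) = (x - (-1))*f(x) = 19*x/16 - 4.
Simple pole: residue = g(a) at a = -1, which is -83/16.

Radius of convergence at 0: 1.
At -1: a pole of order 1; residue -83/16.


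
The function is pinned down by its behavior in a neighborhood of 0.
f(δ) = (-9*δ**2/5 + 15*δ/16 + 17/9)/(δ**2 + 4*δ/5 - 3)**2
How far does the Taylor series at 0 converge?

The radius of convergence is -2/5 + (1/5)*sqrt(79).

Denominator factor (δ**2 + 4*δ/5 - 3)^2: discriminant 316/25, real irrational roots -2/5 + (1/5)*sqrt(79) and -2/5 - (1/5)*sqrt(79); poles of order 2, moduli -2/5 + (1/5)*sqrt(79) and 2/5 + (1/5)*sqrt(79).
The radius of convergence is the smallest modulus among the singular points: -2/5 + (1/5)*sqrt(79).


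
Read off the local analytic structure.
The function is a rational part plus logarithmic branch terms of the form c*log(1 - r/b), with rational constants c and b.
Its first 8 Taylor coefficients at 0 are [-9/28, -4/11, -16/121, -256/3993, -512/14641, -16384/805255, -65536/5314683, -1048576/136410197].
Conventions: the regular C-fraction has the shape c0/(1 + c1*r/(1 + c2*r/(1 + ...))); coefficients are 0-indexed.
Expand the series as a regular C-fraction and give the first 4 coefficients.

Taylor coefficients (read off): a_0 = -9/28, a_1 = -4/11, a_2 = -16/121, a_3 = -256/3993.
c0 = a_0 = -9/28. Peel one level at a time: if S = 1 + c*r/S' with S'(0) = 1, then c is the r-coefficient of S and S' = c*r/(S - 1).
S_1 = c0/f = 1 + (-112/99)*r + (8512/9801)*r^2 + ...; c1 = -112/99.
S_2 = c1*r/(S_1 - 1) = 1 + (76/99)*r + (-16/363)*r^2 + ...; c2 = 76/99.
S_3 = c2*r/(S_2 - 1) = 1 + (12/209)*r + ...; c3 = 12/209.

The regular C-fraction coefficients are [-9/28, -112/99, 76/99, 12/209].


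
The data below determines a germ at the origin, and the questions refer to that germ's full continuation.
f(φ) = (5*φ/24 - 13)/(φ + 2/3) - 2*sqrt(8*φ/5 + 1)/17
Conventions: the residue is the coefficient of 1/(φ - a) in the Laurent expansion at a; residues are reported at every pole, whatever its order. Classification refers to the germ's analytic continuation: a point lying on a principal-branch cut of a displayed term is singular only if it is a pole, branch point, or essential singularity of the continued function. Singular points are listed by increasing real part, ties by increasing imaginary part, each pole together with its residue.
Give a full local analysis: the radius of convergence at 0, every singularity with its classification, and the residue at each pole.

Radius of convergence at 0: 5/8.
At -2/3: a pole of order 1; residue -473/36.
At -5/8: an algebraic (square-root) branch point.

Denominator factor (φ + 2/3): pole of order 1 at -2/3, modulus 2/3.
Branch term (-2/17)*sqrt(1 - φ/(-5/8)): its argument vanishes at φ = -5/8, a square-root branch point, modulus 5/8.
The radius of convergence is the smallest modulus among the singular points: 5/8.
The branch term is analytic at -2/3 and contributes nothing to the residue; only the rational part matters.
At the order-1 pole -2/3 set g(φ) = (φ - (-2/3))*(rational part) = 5*φ/24 - 13.
Simple pole: residue = g(a) at a = -2/3, which is -473/36.
List the singular points by increasing real part (a conjugate pair: the negative imaginary part first).


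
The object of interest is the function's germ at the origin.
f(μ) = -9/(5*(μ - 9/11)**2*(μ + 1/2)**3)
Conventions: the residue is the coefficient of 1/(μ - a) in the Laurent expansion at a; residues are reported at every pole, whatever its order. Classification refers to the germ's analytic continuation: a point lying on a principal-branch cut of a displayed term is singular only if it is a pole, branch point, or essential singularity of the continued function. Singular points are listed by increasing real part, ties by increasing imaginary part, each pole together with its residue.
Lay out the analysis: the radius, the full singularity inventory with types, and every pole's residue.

Denominator factor (μ + 1/2)^3: pole of order 3 at -1/2, modulus 1/2.
Denominator factor (μ - 9/11)^2: pole of order 2 at 9/11, modulus 9/11.
The radius of convergence is the smallest modulus among the singular points: 1/2.
At the order-3 pole -1/2 set g(μ) = (μ - (-1/2))^3*f(μ) = -9/(5*(μ - 9/11)**2).
Order-3 pole: residue = g''(a)/2; g''(-1/2) = -12649824/3536405, so the residue is -6324912/3536405.
At the order-2 pole 9/11 set g(μ) = (μ - (9/11))^2*f(μ) = -9/(5*(μ + 1/2)**3).
Order-2 pole: residue = g'(a); g'(9/11) = 6324912/3536405, so the residue is 6324912/3536405.
List the singular points by increasing real part (a conjugate pair: the negative imaginary part first).

Radius of convergence at 0: 1/2.
At -1/2: a pole of order 3; residue -6324912/3536405.
At 9/11: a pole of order 2; residue 6324912/3536405.


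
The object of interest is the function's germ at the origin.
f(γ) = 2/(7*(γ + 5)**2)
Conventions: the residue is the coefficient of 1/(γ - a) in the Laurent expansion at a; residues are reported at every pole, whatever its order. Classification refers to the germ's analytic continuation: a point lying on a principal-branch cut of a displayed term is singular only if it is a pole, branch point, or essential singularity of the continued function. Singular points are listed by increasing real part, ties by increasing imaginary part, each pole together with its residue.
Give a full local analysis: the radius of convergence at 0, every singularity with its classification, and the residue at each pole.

Radius of convergence at 0: 5.
At -5: a pole of order 2; residue 0.

Denominator factor (γ + 5)^2: pole of order 2 at -5, modulus 5.
The radius of convergence is the smallest modulus among the singular points: 5.
At the order-2 pole -5 set g(γ) = (γ - (-5))^2*f(γ) = 2/7.
Order-2 pole: residue = g'(a); g'(-5) = 0, so the residue is 0.


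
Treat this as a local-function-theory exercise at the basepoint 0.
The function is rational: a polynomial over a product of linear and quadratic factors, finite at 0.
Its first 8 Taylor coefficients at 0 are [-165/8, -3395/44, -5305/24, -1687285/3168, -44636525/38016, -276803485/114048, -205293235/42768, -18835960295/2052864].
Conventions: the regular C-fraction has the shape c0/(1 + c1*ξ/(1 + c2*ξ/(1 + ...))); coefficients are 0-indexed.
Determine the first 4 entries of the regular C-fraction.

Taylor coefficients (read off): a_0 = -165/8, a_1 = -3395/44, a_2 = -5305/24, a_3 = -1687285/3168.
c0 = a_0 = -165/8. Peel one level at a time: if S = 1 + c*ξ/S' with S'(0) = 1, then c is the ξ-coefficient of S and S' = c*ξ/(S - 1).
S_1 = c0/f = 1 + (-1358/363)*ξ + (47997/14641)*ξ^2 + ...; c1 = -1358/363.
S_2 = c1*ξ/(S_1 - 1) = 1 + (143991/164318)*ξ + (4810131/3688328)*ξ^2 + ...; c2 = 143991/164318.
S_3 = c2*ξ/(S_2 - 1) = 1 + (-21556513/14484428)*ξ + ...; c3 = -21556513/14484428.

The regular C-fraction coefficients are [-165/8, -1358/363, 143991/164318, -21556513/14484428].


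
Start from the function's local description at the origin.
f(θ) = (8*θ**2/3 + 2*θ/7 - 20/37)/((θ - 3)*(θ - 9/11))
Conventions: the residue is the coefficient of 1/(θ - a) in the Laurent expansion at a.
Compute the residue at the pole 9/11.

The residue is -23165/34188.

At the order-1 pole 9/11 set g(θ) = (θ - (9/11))*f(θ) = (8*θ**2/3 + 2*θ/7 - 20/37)/(θ - 3).
Simple pole: residue = g(a) at a = 9/11, which is -23165/34188.


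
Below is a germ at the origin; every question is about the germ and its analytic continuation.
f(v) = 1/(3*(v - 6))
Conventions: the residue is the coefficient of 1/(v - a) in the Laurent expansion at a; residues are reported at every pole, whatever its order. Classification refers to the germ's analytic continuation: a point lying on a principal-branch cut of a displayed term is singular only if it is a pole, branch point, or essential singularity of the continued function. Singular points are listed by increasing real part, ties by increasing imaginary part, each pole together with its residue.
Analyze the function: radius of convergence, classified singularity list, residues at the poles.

Radius of convergence at 0: 6.
At 6: a pole of order 1; residue 1/3.

Denominator factor (v - 6): pole of order 1 at 6, modulus 6.
The radius of convergence is the smallest modulus among the singular points: 6.
At the order-1 pole 6 set g(v) = (v - (6))*f(v) = 1/3.
Simple pole: residue = g(a) at a = 6, which is 1/3.


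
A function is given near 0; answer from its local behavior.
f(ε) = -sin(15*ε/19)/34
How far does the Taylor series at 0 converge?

The radius of convergence is infinite.

The factor sin(15*ε/19) is entire and contributes no finite singular point.
The polynomial part has no poles.
No finite singular points: the Taylor series at 0 converges everywhere.


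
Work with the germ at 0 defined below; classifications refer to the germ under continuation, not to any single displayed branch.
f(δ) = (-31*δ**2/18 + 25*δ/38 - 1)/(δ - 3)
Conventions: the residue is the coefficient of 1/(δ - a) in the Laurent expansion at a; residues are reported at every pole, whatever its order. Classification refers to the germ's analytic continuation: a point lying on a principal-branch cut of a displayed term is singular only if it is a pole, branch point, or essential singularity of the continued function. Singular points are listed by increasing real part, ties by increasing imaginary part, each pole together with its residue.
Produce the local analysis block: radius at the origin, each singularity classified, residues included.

Radius of convergence at 0: 3.
At 3: a pole of order 1; residue -276/19.

Denominator factor (δ - 3): pole of order 1 at 3, modulus 3.
The radius of convergence is the smallest modulus among the singular points: 3.
At the order-1 pole 3 set g(δ) = (δ - (3))*f(δ) = -31*δ**2/18 + 25*δ/38 - 1.
Simple pole: residue = g(a) at a = 3, which is -276/19.


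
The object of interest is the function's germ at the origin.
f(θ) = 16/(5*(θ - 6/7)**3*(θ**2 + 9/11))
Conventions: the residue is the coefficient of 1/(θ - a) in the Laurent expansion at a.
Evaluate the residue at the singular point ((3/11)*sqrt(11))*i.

The residue is (-192905944/325764585) - ((68396944/325764585)*sqrt(11))*i.

The factor θ**2 + 9/11 splits as (θ - a)(θ - a') with a = ((3/11)*sqrt(11))*i, a' = -((3/11)*sqrt(11))*i. At the order-1 pole a set g(θ) = (θ - a)*f(θ) = [16/(5*(θ - 6/7)**3)] / (θ - a').
Simple pole: residue = g(a) at a = ((3/11)*sqrt(11))*i, which is (-192905944/325764585) - ((68396944/325764585)*sqrt(11))*i.


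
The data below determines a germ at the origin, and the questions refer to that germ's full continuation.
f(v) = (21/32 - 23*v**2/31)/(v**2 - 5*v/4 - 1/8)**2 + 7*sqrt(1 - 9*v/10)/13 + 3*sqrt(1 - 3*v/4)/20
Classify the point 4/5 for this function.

Denominator factors: v**2 - 5*v/4 - 1/8 = -97/200 at v = 4/5 — none vanishes.
Branch term sqrt(1 - v/(4/3)): argument at 4/5 is 2/5, nonzero, so 4/5 is not its branch point (a point on a principal cut is still regular for the continued germ).
Branch term sqrt(1 - v/(10/9)): argument at 4/5 is 7/25, nonzero, so 4/5 is not its branch point (a point on a principal cut is still regular for the continued germ).
So the germ continues analytically to 4/5.

The point is a regular point.


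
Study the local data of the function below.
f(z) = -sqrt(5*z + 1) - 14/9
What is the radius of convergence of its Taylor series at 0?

The radius of convergence is 1/5.

Branch term (-1)*sqrt(1 - z/(-1/5)): its argument vanishes at z = -1/5, a square-root branch point, modulus 1/5.
The radius of convergence is the smallest modulus among the singular points: 1/5.


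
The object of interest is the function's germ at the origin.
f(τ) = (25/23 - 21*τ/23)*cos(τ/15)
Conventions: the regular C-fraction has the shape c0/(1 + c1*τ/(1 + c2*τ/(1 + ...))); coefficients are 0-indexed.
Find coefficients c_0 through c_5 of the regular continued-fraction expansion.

The regular C-fraction coefficients are [25/23, 21/25, -7963/9450, 1/378, 35/15926, 333571/398150].

Taylor coefficients (expand at 0): a_0 = 25/23, a_1 = -21/23, a_2 = -1/414, a_3 = 7/3450, a_4 = 1/1117800, a_5 = -7/9315000.
c0 = a_0 = 25/23. Peel one level at a time: if S = 1 + c*τ/S' with S'(0) = 1, then c is the τ-coefficient of S and S' = c*τ/(S - 1).
S_1 = c0/f = 1 + (21/25)*τ + (7963/11250)*τ^2 + ...; c1 = 21/25.
S_2 = c1*τ/(S_1 - 1) = 1 + (-7963/9450)*τ + (7963/3572100)*τ^2 + ...; c2 = -7963/9450.
S_3 = c2*τ/(S_2 - 1) = 1 + (1/378)*τ + (-5/860004)*τ^2 + ...; c3 = 1/378.
S_4 = c3*τ/(S_3 - 1) = 1 + (35/15926)*τ + (-2334997/1268187380)*τ^2 + ...; c4 = 35/15926.
S_5 = c4*τ/(S_4 - 1) = 1 + (333571/398150)*τ + ...; c5 = 333571/398150.


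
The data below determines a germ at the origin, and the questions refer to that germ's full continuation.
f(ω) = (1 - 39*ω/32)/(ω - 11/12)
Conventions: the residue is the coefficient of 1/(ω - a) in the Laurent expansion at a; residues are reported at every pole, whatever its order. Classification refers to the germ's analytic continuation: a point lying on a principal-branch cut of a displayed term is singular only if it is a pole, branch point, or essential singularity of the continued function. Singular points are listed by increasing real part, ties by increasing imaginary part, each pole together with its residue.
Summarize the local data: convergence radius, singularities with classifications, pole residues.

Radius of convergence at 0: 11/12.
At 11/12: a pole of order 1; residue -15/128.

Denominator factor (ω - 11/12): pole of order 1 at 11/12, modulus 11/12.
The radius of convergence is the smallest modulus among the singular points: 11/12.
At the order-1 pole 11/12 set g(ω) = (ω - (11/12))*f(ω) = 1 - 39*ω/32.
Simple pole: residue = g(a) at a = 11/12, which is -15/128.


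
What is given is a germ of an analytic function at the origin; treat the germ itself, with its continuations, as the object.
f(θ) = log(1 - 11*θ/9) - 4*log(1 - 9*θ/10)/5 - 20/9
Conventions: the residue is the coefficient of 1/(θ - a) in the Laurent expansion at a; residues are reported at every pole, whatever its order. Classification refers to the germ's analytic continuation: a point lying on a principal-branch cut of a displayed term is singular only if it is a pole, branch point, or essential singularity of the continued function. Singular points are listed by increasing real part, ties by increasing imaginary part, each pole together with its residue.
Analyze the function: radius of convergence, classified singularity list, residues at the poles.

Branch term (-4/5)*log(1 - θ/(10/9)): its argument vanishes at θ = 10/9, a logarithmic branch point, modulus 10/9.
Branch term (1)*log(1 - θ/(9/11)): its argument vanishes at θ = 9/11, a logarithmic branch point, modulus 9/11.
The radius of convergence is the smallest modulus among the singular points: 9/11.
List the singular points by increasing real part (a conjugate pair: the negative imaginary part first).

Radius of convergence at 0: 9/11.
At 9/11: a logarithmic branch point.
At 10/9: a logarithmic branch point.


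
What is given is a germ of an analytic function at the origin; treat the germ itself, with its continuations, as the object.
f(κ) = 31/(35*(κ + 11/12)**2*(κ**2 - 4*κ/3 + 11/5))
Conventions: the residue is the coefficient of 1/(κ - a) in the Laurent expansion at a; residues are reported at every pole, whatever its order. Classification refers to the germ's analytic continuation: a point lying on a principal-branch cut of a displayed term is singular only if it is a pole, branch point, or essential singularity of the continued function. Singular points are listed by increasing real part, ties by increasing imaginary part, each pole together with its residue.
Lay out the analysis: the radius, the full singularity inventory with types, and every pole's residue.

Radius of convergence at 0: 11/12.
At -11/12: a pole of order 2; residue 12160/78771.
At (2/3) - ((1/15)*sqrt(395))*i: a pole of order 1; residue (-6080/78771) + ((4328/6222909)*sqrt(395))*i.
At (2/3) + ((1/15)*sqrt(395))*i: a pole of order 1; residue (-6080/78771) - ((4328/6222909)*sqrt(395))*i.


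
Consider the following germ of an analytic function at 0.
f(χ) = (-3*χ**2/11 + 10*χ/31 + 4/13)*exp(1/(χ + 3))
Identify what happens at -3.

The point is an essential singularity.

The exponent 1/(χ - (-3)) has a pole at -3, so exp(1/(χ - (-3))) takes every nonzero value near it: an essential singularity (not a pole of any order).


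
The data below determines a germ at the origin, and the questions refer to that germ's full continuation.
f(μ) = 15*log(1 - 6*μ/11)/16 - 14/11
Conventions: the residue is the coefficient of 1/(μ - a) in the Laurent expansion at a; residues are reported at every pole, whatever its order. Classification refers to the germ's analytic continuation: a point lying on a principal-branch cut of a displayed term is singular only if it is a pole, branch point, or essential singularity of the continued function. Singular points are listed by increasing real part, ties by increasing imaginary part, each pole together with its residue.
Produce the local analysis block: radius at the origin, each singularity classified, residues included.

Branch term (15/16)*log(1 - μ/(11/6)): its argument vanishes at μ = 11/6, a logarithmic branch point, modulus 11/6.
The radius of convergence is the smallest modulus among the singular points: 11/6.

Radius of convergence at 0: 11/6.
At 11/6: a logarithmic branch point.


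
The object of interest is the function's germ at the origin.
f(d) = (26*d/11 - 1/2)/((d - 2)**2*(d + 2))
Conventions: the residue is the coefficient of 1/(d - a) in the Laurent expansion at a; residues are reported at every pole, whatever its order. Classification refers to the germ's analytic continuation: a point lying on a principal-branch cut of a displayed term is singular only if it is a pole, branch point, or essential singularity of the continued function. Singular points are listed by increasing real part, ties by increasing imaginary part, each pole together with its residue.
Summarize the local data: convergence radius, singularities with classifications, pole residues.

Radius of convergence at 0: 2.
At -2: a pole of order 1; residue -115/352.
At 2: a pole of order 2; residue 115/352.

Denominator factor (d - 2)^2: pole of order 2 at 2, modulus 2.
Denominator factor (d + 2): pole of order 1 at -2, modulus 2.
The radius of convergence is the smallest modulus among the singular points: 2.
At the order-1 pole -2 set g(d) = (d - (-2))*f(d) = (26*d/11 - 1/2)/(d - 2)**2.
Simple pole: residue = g(a) at a = -2, which is -115/352.
At the order-2 pole 2 set g(d) = (d - (2))^2*f(d) = (26*d/11 - 1/2)/(d + 2).
Order-2 pole: residue = g'(a); g'(2) = 115/352, so the residue is 115/352.
List the singular points by increasing real part (a conjugate pair: the negative imaginary part first).


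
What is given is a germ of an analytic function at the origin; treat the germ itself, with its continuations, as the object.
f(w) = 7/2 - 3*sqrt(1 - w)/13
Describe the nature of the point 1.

The term (-3/13)*sqrt(1 - w/(1)) has argument 1 - 1/(1) = 0 at 1: a square-root (algebraic, two-sheeted) branch point; the remaining terms are analytic or single-valued there.

The point is an algebraic (square-root) branch point.


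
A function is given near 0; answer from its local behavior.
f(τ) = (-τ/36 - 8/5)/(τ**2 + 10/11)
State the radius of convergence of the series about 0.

Denominator factor (τ**2 + 10/11): discriminant -40/11, complex-conjugate roots ((1/11)*sqrt(110))*i and -((1/11)*sqrt(110))*i; poles of order 1, moduli (1/11)*sqrt(110) and (1/11)*sqrt(110).
The radius of convergence is the smallest modulus among the singular points: (1/11)*sqrt(110).

The radius of convergence is (1/11)*sqrt(110).


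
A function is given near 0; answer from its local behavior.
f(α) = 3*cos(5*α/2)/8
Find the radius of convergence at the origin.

The radius of convergence is infinite.

The factor cos(5*α/2) is entire and contributes no finite singular point.
The polynomial part has no poles.
No finite singular points: the Taylor series at 0 converges everywhere.


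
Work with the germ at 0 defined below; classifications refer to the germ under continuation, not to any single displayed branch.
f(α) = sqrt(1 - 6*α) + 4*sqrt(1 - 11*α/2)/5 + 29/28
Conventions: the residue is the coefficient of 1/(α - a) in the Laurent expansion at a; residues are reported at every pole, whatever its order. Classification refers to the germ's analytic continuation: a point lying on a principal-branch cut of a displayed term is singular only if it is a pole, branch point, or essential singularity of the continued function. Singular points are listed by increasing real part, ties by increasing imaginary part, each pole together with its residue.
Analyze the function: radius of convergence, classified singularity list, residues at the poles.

Radius of convergence at 0: 1/6.
At 1/6: an algebraic (square-root) branch point.
At 2/11: an algebraic (square-root) branch point.

Branch term (4/5)*sqrt(1 - α/(2/11)): its argument vanishes at α = 2/11, a square-root branch point, modulus 2/11.
Branch term (1)*sqrt(1 - α/(1/6)): its argument vanishes at α = 1/6, a square-root branch point, modulus 1/6.
The radius of convergence is the smallest modulus among the singular points: 1/6.
List the singular points by increasing real part (a conjugate pair: the negative imaginary part first).


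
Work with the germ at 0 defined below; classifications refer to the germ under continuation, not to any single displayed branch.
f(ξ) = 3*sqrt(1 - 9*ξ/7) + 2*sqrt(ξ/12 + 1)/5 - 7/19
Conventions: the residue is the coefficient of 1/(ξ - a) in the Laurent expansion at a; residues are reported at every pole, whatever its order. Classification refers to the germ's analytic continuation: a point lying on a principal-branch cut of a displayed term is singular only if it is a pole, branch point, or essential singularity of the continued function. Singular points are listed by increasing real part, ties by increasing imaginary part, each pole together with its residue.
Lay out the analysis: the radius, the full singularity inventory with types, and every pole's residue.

Radius of convergence at 0: 7/9.
At -12: an algebraic (square-root) branch point.
At 7/9: an algebraic (square-root) branch point.

Branch term (2/5)*sqrt(1 - ξ/(-12)): its argument vanishes at ξ = -12, a square-root branch point, modulus 12.
Branch term (3)*sqrt(1 - ξ/(7/9)): its argument vanishes at ξ = 7/9, a square-root branch point, modulus 7/9.
The radius of convergence is the smallest modulus among the singular points: 7/9.
List the singular points by increasing real part (a conjugate pair: the negative imaginary part first).


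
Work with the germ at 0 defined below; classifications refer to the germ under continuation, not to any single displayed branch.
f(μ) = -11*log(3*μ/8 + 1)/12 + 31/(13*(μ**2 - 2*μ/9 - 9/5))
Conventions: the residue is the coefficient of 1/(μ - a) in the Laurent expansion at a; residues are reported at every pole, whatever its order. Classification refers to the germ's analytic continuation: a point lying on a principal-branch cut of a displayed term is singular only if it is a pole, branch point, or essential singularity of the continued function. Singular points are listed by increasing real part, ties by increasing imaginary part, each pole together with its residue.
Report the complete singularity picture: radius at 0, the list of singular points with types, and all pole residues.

Denominator factor (μ**2 - 2*μ/9 - 9/5): discriminant 2936/405, real irrational roots 1/9 + (1/45)*sqrt(3670) and 1/9 - (1/45)*sqrt(3670); poles of order 1, moduli 1/9 + (1/45)*sqrt(3670) and -1/9 + (1/45)*sqrt(3670).
Branch term (-11/12)*log(1 - μ/(-8/3)): its argument vanishes at μ = -8/3, a logarithmic branch point, modulus 8/3.
The radius of convergence is the smallest modulus among the singular points: -1/9 + (1/45)*sqrt(3670).
The branch term is analytic at 1/9 - (1/45)*sqrt(3670) and contributes nothing to the residue; only the rational part matters.
The factor μ**2 - 2*μ/9 - 9/5 splits as (μ - a)(μ - a') with a = 1/9 - (1/45)*sqrt(3670), a' = 1/9 + (1/45)*sqrt(3670). At the order-1 pole a set g(μ) = (μ - a)*(rational part) = [31/13] / (μ - a').
Simple pole: residue = g(a) at a = 1/9 - (1/45)*sqrt(3670), which is -(279/19084)*sqrt(3670).
The branch term is analytic at 1/9 + (1/45)*sqrt(3670) and contributes nothing to the residue; only the rational part matters.
The factor μ**2 - 2*μ/9 - 9/5 splits as (μ - a)(μ - a') with a = 1/9 + (1/45)*sqrt(3670), a' = 1/9 - (1/45)*sqrt(3670). At the order-1 pole a set g(μ) = (μ - a)*(rational part) = [31/13] / (μ - a').
Simple pole: residue = g(a) at a = 1/9 + (1/45)*sqrt(3670), which is (279/19084)*sqrt(3670).
List the singular points by increasing real part (a conjugate pair: the negative imaginary part first).

Radius of convergence at 0: -1/9 + (1/45)*sqrt(3670).
At -8/3: a logarithmic branch point.
At 1/9 - (1/45)*sqrt(3670): a pole of order 1; residue -(279/19084)*sqrt(3670).
At 1/9 + (1/45)*sqrt(3670): a pole of order 1; residue (279/19084)*sqrt(3670).


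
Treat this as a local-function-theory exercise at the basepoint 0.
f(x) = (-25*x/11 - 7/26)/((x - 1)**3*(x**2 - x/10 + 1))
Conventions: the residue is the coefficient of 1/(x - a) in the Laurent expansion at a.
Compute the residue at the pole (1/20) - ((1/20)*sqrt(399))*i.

The factor x**2 - x/10 + 1 splits as (x - a)(x - a') with a = (1/20) - ((1/20)*sqrt(399))*i, a' = (1/20) + ((1/20)*sqrt(399))*i. At the order-1 pole a set g(x) = (x - a)*f(x) = [(-25*x/11 - 7/26)/(x - 1)**3] / (x - a').
Simple pole: residue = g(a) at a = (1/20) - ((1/20)*sqrt(399))*i, which is (-29035/103246) - ((12245/722722)*sqrt(399))*i.

The residue is (-29035/103246) - ((12245/722722)*sqrt(399))*i.
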